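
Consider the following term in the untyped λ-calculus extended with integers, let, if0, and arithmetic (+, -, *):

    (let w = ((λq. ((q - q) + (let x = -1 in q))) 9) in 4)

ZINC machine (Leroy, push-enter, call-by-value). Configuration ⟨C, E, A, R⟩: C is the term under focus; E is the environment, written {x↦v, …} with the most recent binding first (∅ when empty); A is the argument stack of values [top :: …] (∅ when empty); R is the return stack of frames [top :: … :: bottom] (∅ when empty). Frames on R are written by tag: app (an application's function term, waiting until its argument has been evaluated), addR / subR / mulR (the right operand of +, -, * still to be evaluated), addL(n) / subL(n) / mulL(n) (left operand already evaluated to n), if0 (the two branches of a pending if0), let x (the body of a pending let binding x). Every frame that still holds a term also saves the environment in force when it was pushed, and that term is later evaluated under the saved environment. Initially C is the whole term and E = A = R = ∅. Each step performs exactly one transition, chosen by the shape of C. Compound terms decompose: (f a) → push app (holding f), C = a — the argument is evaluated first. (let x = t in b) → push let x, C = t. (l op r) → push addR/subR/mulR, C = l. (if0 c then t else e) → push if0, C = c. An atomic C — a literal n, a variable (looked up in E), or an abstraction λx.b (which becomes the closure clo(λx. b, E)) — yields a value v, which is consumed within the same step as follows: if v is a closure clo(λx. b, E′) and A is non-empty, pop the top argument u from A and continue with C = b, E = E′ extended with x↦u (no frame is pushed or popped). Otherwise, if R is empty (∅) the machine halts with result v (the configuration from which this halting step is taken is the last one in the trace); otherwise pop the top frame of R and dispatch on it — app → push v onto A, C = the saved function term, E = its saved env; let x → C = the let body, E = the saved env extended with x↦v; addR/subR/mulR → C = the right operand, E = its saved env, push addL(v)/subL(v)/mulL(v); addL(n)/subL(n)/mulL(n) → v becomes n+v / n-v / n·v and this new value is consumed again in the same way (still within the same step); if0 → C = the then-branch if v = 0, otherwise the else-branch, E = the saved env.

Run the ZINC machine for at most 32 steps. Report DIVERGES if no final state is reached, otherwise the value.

step 0: <C=(let w = ((λq. ((q - q) + (let x = -1 in q))) 9) in 4), E=∅, A=∅, R=∅>
step 1: <C=((λq. ((q - q) + (let x = -1 in q))) 9), E=∅, A=∅, R=[let w]>
step 2: <C=9, E=∅, A=∅, R=[app :: let w]>
step 3: <C=(λq. ((q - q) + (let x = -1 in q))), E=∅, A=[9], R=[let w]>
step 4: <C=((q - q) + (let x = -1 in q)), E={q↦9}, A=∅, R=[let w]>
step 5: <C=(q - q), E={q↦9}, A=∅, R=[addR :: let w]>
step 6: <C=q, E={q↦9}, A=∅, R=[subR :: addR :: let w]>
step 7: <C=q, E={q↦9}, A=∅, R=[subL(9) :: addR :: let w]>
step 8: <C=(let x = -1 in q), E={q↦9}, A=∅, R=[addL(0) :: let w]>
step 9: <C=-1, E={q↦9}, A=∅, R=[let x :: addL(0) :: let w]>
step 10: <C=q, E={x↦-1, q↦9}, A=∅, R=[addL(0) :: let w]>
step 11: <C=4, E={w↦9}, A=∅, R=∅>
→ final value 4

Answer: 4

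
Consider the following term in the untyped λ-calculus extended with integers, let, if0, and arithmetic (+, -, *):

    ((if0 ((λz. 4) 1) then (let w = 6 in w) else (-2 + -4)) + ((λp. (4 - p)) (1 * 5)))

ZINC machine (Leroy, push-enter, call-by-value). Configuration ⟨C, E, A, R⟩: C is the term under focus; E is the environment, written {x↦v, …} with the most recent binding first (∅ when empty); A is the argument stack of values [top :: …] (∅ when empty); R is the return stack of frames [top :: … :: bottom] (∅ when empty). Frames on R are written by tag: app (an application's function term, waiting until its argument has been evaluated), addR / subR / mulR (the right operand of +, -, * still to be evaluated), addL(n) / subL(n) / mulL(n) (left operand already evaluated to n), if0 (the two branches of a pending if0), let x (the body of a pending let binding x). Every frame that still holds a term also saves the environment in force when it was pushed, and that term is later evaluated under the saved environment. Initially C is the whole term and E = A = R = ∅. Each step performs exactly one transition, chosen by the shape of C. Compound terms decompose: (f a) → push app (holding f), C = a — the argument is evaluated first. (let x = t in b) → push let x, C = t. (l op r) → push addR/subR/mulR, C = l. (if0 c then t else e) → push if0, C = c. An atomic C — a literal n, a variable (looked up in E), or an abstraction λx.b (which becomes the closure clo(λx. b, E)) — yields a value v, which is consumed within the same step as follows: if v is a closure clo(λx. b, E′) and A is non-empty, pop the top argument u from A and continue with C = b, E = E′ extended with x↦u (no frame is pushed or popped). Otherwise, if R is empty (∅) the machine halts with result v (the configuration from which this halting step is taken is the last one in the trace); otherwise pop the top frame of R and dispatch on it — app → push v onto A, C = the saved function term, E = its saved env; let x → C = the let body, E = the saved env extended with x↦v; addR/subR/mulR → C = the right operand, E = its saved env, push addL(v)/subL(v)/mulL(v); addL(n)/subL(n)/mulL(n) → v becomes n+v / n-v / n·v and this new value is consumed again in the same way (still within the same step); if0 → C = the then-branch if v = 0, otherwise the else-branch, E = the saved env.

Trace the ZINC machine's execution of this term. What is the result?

t=0: ⟨C=((if0 ((λz. 4) 1) then (let w = 6 in w) else (-2 + -4)) + ((λp. (4 - p)) (1 * 5))); E=∅; A=∅; R=∅⟩
t=1: ⟨C=(if0 ((λz. 4) 1) then (let w = 6 in w) else (-2 + -4)); E=∅; A=∅; R=[addR]⟩
t=2: ⟨C=((λz. 4) 1); E=∅; A=∅; R=[if0 :: addR]⟩
t=3: ⟨C=1; E=∅; A=∅; R=[app :: if0 :: addR]⟩
t=4: ⟨C=(λz. 4); E=∅; A=[1]; R=[if0 :: addR]⟩
t=5: ⟨C=4; E={z↦1}; A=∅; R=[if0 :: addR]⟩
t=6: ⟨C=(-2 + -4); E=∅; A=∅; R=[addR]⟩
t=7: ⟨C=-2; E=∅; A=∅; R=[addR :: addR]⟩
t=8: ⟨C=-4; E=∅; A=∅; R=[addL(-2) :: addR]⟩
t=9: ⟨C=((λp. (4 - p)) (1 * 5)); E=∅; A=∅; R=[addL(-6)]⟩
t=10: ⟨C=(1 * 5); E=∅; A=∅; R=[app :: addL(-6)]⟩
t=11: ⟨C=1; E=∅; A=∅; R=[mulR :: app :: addL(-6)]⟩
t=12: ⟨C=5; E=∅; A=∅; R=[mulL(1) :: app :: addL(-6)]⟩
t=13: ⟨C=(λp. (4 - p)); E=∅; A=[5]; R=[addL(-6)]⟩
t=14: ⟨C=(4 - p); E={p↦5}; A=∅; R=[addL(-6)]⟩
t=15: ⟨C=4; E={p↦5}; A=∅; R=[subR :: addL(-6)]⟩
t=16: ⟨C=p; E={p↦5}; A=∅; R=[subL(4) :: addL(-6)]⟩
→ final value -7

Answer: -7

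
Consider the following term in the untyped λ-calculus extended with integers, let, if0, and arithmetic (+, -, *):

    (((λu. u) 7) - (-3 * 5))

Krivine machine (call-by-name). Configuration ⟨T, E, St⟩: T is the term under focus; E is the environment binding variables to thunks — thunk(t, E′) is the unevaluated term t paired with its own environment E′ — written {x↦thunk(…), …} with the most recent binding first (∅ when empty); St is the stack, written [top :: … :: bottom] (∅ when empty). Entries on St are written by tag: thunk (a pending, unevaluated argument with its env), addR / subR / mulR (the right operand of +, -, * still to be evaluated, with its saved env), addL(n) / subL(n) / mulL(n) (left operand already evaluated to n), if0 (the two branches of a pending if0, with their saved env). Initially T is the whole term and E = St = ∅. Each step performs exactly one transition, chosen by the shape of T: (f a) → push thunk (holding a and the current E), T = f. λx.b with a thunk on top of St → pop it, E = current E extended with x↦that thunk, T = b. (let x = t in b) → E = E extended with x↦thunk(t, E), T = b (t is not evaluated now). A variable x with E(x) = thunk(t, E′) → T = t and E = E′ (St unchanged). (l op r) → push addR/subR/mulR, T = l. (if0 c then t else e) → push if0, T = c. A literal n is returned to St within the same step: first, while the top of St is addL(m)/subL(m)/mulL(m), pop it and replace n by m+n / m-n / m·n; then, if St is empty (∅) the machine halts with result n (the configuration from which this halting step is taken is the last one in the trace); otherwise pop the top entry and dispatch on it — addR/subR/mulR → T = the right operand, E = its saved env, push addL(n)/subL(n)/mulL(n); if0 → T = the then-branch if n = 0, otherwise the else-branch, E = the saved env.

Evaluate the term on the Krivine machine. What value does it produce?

Answer: 22

Machine steps:
[0] <T=(((λu. u) 7) - (-3 * 5)), E=∅, St=∅>
[1] <T=((λu. u) 7), E=∅, St=[subR]>
[2] <T=(λu. u), E=∅, St=[thunk :: subR]>
[3] <T=u, E={u↦thunk(7, ∅)}, St=[subR]>
[4] <T=7, E=∅, St=[subR]>
[5] <T=(-3 * 5), E=∅, St=[subL(7)]>
[6] <T=-3, E=∅, St=[mulR :: subL(7)]>
[7] <T=5, E=∅, St=[mulL(-3) :: subL(7)]>
→ final value 22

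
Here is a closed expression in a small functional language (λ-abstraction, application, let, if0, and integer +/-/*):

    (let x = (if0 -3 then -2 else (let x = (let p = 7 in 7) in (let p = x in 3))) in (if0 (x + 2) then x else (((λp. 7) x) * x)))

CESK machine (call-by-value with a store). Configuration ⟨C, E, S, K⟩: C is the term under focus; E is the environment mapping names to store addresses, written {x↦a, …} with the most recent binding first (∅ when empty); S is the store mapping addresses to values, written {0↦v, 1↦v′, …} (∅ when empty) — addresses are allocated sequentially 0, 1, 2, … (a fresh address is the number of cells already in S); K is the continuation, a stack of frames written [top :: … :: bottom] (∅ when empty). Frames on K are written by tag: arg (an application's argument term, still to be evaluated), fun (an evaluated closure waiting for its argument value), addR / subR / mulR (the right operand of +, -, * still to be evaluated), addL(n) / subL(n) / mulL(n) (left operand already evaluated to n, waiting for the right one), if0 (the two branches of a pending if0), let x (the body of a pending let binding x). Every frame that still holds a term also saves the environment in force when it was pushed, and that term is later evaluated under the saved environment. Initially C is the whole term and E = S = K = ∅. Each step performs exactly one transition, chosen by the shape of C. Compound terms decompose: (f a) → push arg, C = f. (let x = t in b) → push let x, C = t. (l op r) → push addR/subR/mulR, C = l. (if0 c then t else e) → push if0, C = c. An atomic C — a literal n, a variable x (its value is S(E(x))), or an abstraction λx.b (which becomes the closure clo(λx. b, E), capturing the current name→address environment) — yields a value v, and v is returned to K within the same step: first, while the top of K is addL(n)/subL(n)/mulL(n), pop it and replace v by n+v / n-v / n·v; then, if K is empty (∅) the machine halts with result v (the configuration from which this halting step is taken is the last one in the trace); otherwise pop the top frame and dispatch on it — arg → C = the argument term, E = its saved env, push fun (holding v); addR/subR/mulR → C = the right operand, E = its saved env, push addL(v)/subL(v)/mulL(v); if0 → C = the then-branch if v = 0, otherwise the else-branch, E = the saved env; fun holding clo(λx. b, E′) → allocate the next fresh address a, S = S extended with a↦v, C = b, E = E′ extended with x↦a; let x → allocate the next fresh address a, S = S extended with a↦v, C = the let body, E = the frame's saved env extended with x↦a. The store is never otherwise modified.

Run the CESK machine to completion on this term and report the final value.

Answer: 21

Derivation:
[0] [C=(let x = (if0 -3 then -2 else (let x = (let p = 7 in 7) in (let p = x in 3))) in (if0 (x + 2) then x else (((λp. 7) x) * x))) | E=∅ | S=∅ | K=∅]
[1] [C=(if0 -3 then -2 else (let x = (let p = 7 in 7) in (let p = x in 3))) | E=∅ | S=∅ | K=[let x]]
[2] [C=-3 | E=∅ | S=∅ | K=[if0 :: let x]]
[3] [C=(let x = (let p = 7 in 7) in (let p = x in 3)) | E=∅ | S=∅ | K=[let x]]
[4] [C=(let p = 7 in 7) | E=∅ | S=∅ | K=[let x :: let x]]
[5] [C=7 | E=∅ | S=∅ | K=[let p :: let x :: let x]]
[6] [C=7 | E={p↦0} | S={0↦7} | K=[let x :: let x]]
[7] [C=(let p = x in 3) | E={x↦1} | S={0↦7, 1↦7} | K=[let x]]
[8] [C=x | E={x↦1} | S={0↦7, 1↦7} | K=[let p :: let x]]
[9] [C=3 | E={p↦2, x↦1} | S={0↦7, 1↦7, 2↦7} | K=[let x]]
[10] [C=(if0 (x + 2) then x else (((λp. 7) x) * x)) | E={x↦3} | S={0↦7, 1↦7, 2↦7, 3↦3} | K=∅]
[11] [C=(x + 2) | E={x↦3} | S={0↦7, 1↦7, 2↦7, 3↦3} | K=[if0]]
[12] [C=x | E={x↦3} | S={0↦7, 1↦7, 2↦7, 3↦3} | K=[addR :: if0]]
[13] [C=2 | E={x↦3} | S={0↦7, 1↦7, 2↦7, 3↦3} | K=[addL(3) :: if0]]
[14] [C=(((λp. 7) x) * x) | E={x↦3} | S={0↦7, 1↦7, 2↦7, 3↦3} | K=∅]
[15] [C=((λp. 7) x) | E={x↦3} | S={0↦7, 1↦7, 2↦7, 3↦3} | K=[mulR]]
[16] [C=(λp. 7) | E={x↦3} | S={0↦7, 1↦7, 2↦7, 3↦3} | K=[arg :: mulR]]
[17] [C=x | E={x↦3} | S={0↦7, 1↦7, 2↦7, 3↦3} | K=[fun :: mulR]]
[18] [C=7 | E={p↦4, x↦3} | S={0↦7, 1↦7, 2↦7, 3↦3, 4↦3} | K=[mulR]]
[19] [C=x | E={x↦3} | S={0↦7, 1↦7, 2↦7, 3↦3, 4↦3} | K=[mulL(7)]]
→ final value 21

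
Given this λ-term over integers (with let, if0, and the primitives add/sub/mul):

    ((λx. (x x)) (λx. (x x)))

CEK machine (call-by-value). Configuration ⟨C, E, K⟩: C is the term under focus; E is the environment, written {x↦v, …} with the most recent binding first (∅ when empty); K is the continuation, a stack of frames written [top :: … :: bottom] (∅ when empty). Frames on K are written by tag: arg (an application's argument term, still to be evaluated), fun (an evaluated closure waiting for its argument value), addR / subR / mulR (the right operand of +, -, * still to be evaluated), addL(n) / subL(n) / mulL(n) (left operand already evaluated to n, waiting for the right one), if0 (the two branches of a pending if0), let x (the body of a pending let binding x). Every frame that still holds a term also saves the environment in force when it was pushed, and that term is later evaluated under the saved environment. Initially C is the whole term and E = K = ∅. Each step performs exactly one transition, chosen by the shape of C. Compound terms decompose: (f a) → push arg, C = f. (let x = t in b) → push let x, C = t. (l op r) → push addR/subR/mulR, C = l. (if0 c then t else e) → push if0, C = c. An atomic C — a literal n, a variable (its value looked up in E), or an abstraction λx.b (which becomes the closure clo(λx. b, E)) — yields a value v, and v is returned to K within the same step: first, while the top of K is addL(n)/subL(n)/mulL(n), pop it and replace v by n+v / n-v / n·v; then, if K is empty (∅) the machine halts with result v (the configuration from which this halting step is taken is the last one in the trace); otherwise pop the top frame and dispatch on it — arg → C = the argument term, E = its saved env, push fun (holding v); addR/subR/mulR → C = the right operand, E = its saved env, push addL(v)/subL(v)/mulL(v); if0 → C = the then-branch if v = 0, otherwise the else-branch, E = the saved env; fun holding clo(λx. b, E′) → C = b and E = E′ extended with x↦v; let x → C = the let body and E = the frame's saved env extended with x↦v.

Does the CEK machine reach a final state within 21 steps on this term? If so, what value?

step 0: ⟨C=((λx. (x x)) (λx. (x x))); E=∅; K=∅⟩
step 1: ⟨C=(λx. (x x)); E=∅; K=[arg]⟩
step 2: ⟨C=(λx. (x x)); E=∅; K=[fun]⟩
step 3: ⟨C=(x x); E={x↦clo(λx. (x x), ∅)}; K=∅⟩
step 4: ⟨C=x; E={x↦clo(λx. (x x), ∅)}; K=[arg]⟩
step 5: ⟨C=x; E={x↦clo(λx. (x x), ∅)}; K=[fun]⟩
… configuration repeats with period 3 (steps 3–5 recur indefinitely) …

Answer: DIVERGES (no final state within 21 steps)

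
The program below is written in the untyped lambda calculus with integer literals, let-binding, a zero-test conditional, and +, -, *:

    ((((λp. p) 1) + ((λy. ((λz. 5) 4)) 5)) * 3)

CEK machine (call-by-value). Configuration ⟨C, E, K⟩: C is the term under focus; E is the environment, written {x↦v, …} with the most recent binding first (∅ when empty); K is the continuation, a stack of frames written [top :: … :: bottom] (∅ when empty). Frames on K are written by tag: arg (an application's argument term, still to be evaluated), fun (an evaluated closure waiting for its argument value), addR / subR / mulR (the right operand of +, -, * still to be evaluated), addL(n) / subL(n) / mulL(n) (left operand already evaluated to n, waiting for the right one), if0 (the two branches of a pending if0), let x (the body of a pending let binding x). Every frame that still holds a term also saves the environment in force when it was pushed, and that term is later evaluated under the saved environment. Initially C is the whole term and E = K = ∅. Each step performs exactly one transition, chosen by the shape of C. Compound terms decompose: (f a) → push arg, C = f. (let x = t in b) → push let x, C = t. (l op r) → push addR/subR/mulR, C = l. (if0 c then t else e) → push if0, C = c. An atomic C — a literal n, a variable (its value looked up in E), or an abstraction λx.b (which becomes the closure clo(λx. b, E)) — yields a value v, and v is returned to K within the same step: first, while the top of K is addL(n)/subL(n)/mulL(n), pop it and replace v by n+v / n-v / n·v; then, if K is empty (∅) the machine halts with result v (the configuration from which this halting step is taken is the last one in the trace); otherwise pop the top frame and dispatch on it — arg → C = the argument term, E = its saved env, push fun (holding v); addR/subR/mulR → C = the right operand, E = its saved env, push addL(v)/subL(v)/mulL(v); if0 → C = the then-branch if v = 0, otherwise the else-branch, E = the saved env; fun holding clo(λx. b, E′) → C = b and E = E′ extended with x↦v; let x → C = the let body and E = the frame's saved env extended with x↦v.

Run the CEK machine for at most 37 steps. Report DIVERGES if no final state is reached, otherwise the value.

Answer: 18

Execution trace:
[0] [C=((((λp. p) 1) + ((λy. ((λz. 5) 4)) 5)) * 3) | E=∅ | K=∅]
[1] [C=(((λp. p) 1) + ((λy. ((λz. 5) 4)) 5)) | E=∅ | K=[mulR]]
[2] [C=((λp. p) 1) | E=∅ | K=[addR :: mulR]]
[3] [C=(λp. p) | E=∅ | K=[arg :: addR :: mulR]]
[4] [C=1 | E=∅ | K=[fun :: addR :: mulR]]
[5] [C=p | E={p↦1} | K=[addR :: mulR]]
[6] [C=((λy. ((λz. 5) 4)) 5) | E=∅ | K=[addL(1) :: mulR]]
[7] [C=(λy. ((λz. 5) 4)) | E=∅ | K=[arg :: addL(1) :: mulR]]
[8] [C=5 | E=∅ | K=[fun :: addL(1) :: mulR]]
[9] [C=((λz. 5) 4) | E={y↦5} | K=[addL(1) :: mulR]]
[10] [C=(λz. 5) | E={y↦5} | K=[arg :: addL(1) :: mulR]]
[11] [C=4 | E={y↦5} | K=[fun :: addL(1) :: mulR]]
[12] [C=5 | E={z↦4, y↦5} | K=[addL(1) :: mulR]]
[13] [C=3 | E=∅ | K=[mulL(6)]]
→ final value 18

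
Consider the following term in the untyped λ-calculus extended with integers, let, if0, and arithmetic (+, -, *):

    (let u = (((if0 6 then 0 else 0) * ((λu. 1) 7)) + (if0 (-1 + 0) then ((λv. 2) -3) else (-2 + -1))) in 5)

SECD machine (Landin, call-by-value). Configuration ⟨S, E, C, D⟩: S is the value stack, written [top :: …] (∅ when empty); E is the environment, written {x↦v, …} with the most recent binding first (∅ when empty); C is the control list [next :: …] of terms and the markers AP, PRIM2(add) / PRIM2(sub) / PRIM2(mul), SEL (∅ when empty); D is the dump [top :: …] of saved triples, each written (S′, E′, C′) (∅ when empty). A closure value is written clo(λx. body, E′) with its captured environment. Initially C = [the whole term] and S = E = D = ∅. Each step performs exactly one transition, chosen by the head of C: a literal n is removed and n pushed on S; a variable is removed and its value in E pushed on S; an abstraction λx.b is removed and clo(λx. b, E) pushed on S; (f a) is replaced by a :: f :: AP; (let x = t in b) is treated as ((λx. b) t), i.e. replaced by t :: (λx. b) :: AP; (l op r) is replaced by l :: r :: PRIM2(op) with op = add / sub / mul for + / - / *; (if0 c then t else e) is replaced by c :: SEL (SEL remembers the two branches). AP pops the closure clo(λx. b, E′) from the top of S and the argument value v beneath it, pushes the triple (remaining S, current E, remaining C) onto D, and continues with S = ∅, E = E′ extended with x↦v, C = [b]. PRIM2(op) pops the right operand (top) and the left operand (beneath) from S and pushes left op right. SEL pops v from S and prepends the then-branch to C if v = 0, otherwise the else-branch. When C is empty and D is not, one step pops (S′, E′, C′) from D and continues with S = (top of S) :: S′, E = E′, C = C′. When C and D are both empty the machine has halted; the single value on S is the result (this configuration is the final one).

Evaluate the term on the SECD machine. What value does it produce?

step 0: <S=∅, E=∅, C=[(let u = (((if0 6 then 0 else 0) * ((λu. 1) 7)) + (if0 (-1 + 0) then ((λv. 2) -3) else (-2 + -1))) in 5)], D=∅>
step 1: <S=∅, E=∅, C=[(((if0 6 then 0 else 0) * ((λu. 1) 7)) + (if0 (-1 + 0) then ((λv. 2) -3) else (-2 + -1))) :: (λu. 5) :: AP], D=∅>
step 2: <S=∅, E=∅, C=[((if0 6 then 0 else 0) * ((λu. 1) 7)) :: (if0 (-1 + 0) then ((λv. 2) -3) else (-2 + -1)) :: PRIM2(add) :: (λu. 5) :: AP], D=∅>
step 3: <S=∅, E=∅, C=[(if0 6 then 0 else 0) :: ((λu. 1) 7) :: PRIM2(mul) :: (if0 (-1 + 0) then ((λv. 2) -3) else (-2 + -1)) :: PRIM2(add) :: (λu. 5) :: AP], D=∅>
step 4: <S=∅, E=∅, C=[6 :: SEL :: ((λu. 1) 7) :: PRIM2(mul) :: (if0 (-1 + 0) then ((λv. 2) -3) else (-2 + -1)) :: PRIM2(add) :: (λu. 5) :: AP], D=∅>
step 5: <S=[6], E=∅, C=[SEL :: ((λu. 1) 7) :: PRIM2(mul) :: (if0 (-1 + 0) then ((λv. 2) -3) else (-2 + -1)) :: PRIM2(add) :: (λu. 5) :: AP], D=∅>
step 6: <S=∅, E=∅, C=[0 :: ((λu. 1) 7) :: PRIM2(mul) :: (if0 (-1 + 0) then ((λv. 2) -3) else (-2 + -1)) :: PRIM2(add) :: (λu. 5) :: AP], D=∅>
step 7: <S=[0], E=∅, C=[((λu. 1) 7) :: PRIM2(mul) :: (if0 (-1 + 0) then ((λv. 2) -3) else (-2 + -1)) :: PRIM2(add) :: (λu. 5) :: AP], D=∅>
step 8: <S=[0], E=∅, C=[7 :: (λu. 1) :: AP :: PRIM2(mul) :: (if0 (-1 + 0) then ((λv. 2) -3) else (-2 + -1)) :: PRIM2(add) :: (λu. 5) :: AP], D=∅>
step 9: <S=[7 :: 0], E=∅, C=[(λu. 1) :: AP :: PRIM2(mul) :: (if0 (-1 + 0) then ((λv. 2) -3) else (-2 + -1)) :: PRIM2(add) :: (λu. 5) :: AP], D=∅>
step 10: <S=[clo(λu. 1, ∅) :: 7 :: 0], E=∅, C=[AP :: PRIM2(mul) :: (if0 (-1 + 0) then ((λv. 2) -3) else (-2 + -1)) :: PRIM2(add) :: (λu. 5) :: AP], D=∅>
step 11: <S=∅, E={u↦7}, C=[1], D=[([0], ∅, [PRIM2(mul) :: (if0 (-1 + 0) then ((λv. 2) -3) else (-2 + -1)) :: PRIM2(add) :: (λu. 5) :: AP])]>
step 12: <S=[1], E={u↦7}, C=∅, D=[([0], ∅, [PRIM2(mul) :: (if0 (-1 + 0) then ((λv. 2) -3) else (-2 + -1)) :: PRIM2(add) :: (λu. 5) :: AP])]>
step 13: <S=[1 :: 0], E=∅, C=[PRIM2(mul) :: (if0 (-1 + 0) then ((λv. 2) -3) else (-2 + -1)) :: PRIM2(add) :: (λu. 5) :: AP], D=∅>
step 14: <S=[0], E=∅, C=[(if0 (-1 + 0) then ((λv. 2) -3) else (-2 + -1)) :: PRIM2(add) :: (λu. 5) :: AP], D=∅>
step 15: <S=[0], E=∅, C=[(-1 + 0) :: SEL :: PRIM2(add) :: (λu. 5) :: AP], D=∅>
step 16: <S=[0], E=∅, C=[-1 :: 0 :: PRIM2(add) :: SEL :: PRIM2(add) :: (λu. 5) :: AP], D=∅>
step 17: <S=[-1 :: 0], E=∅, C=[0 :: PRIM2(add) :: SEL :: PRIM2(add) :: (λu. 5) :: AP], D=∅>
step 18: <S=[0 :: -1 :: 0], E=∅, C=[PRIM2(add) :: SEL :: PRIM2(add) :: (λu. 5) :: AP], D=∅>
step 19: <S=[-1 :: 0], E=∅, C=[SEL :: PRIM2(add) :: (λu. 5) :: AP], D=∅>
step 20: <S=[0], E=∅, C=[(-2 + -1) :: PRIM2(add) :: (λu. 5) :: AP], D=∅>
step 21: <S=[0], E=∅, C=[-2 :: -1 :: PRIM2(add) :: PRIM2(add) :: (λu. 5) :: AP], D=∅>
step 22: <S=[-2 :: 0], E=∅, C=[-1 :: PRIM2(add) :: PRIM2(add) :: (λu. 5) :: AP], D=∅>
step 23: <S=[-1 :: -2 :: 0], E=∅, C=[PRIM2(add) :: PRIM2(add) :: (λu. 5) :: AP], D=∅>
step 24: <S=[-3 :: 0], E=∅, C=[PRIM2(add) :: (λu. 5) :: AP], D=∅>
step 25: <S=[-3], E=∅, C=[(λu. 5) :: AP], D=∅>
step 26: <S=[clo(λu. 5, ∅) :: -3], E=∅, C=[AP], D=∅>
step 27: <S=∅, E={u↦-3}, C=[5], D=[(∅, ∅, ∅)]>
step 28: <S=[5], E={u↦-3}, C=∅, D=[(∅, ∅, ∅)]>
step 29: <S=[5], E=∅, C=∅, D=∅>
→ final value 5

Answer: 5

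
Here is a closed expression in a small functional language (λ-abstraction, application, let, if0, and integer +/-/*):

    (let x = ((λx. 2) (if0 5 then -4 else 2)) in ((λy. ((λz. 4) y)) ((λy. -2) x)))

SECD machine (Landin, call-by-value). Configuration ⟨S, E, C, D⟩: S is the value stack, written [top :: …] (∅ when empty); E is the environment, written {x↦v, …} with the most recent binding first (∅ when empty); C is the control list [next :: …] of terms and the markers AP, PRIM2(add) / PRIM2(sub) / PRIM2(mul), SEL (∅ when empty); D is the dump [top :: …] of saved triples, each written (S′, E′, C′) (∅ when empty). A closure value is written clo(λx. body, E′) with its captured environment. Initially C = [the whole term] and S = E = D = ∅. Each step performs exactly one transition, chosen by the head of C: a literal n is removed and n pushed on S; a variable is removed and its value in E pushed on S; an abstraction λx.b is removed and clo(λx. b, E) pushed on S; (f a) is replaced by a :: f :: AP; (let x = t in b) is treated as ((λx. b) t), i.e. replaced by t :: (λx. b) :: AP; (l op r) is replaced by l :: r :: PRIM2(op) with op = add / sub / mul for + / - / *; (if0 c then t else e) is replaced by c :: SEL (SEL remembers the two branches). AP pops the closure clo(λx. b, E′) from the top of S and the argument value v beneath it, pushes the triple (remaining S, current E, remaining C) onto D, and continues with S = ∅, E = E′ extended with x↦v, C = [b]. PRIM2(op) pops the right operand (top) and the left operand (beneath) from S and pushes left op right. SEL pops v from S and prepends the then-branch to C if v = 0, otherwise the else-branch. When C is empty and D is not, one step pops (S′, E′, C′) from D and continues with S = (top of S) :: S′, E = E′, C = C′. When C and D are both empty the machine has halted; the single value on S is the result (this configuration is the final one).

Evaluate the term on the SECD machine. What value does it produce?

[0] ⟨S=∅; E=∅; C=[(let x = ((λx. 2) (if0 5 then -4 else 2)) in ((λy. ((λz. 4) y)) ((λy. -2) x)))]; D=∅⟩
[1] ⟨S=∅; E=∅; C=[((λx. 2) (if0 5 then -4 else 2)) :: (λx. ((λy. ((λz. 4) y)) ((λy. -2) x))) :: AP]; D=∅⟩
[2] ⟨S=∅; E=∅; C=[(if0 5 then -4 else 2) :: (λx. 2) :: AP :: (λx. ((λy. ((λz. 4) y)) ((λy. -2) x))) :: AP]; D=∅⟩
[3] ⟨S=∅; E=∅; C=[5 :: SEL :: (λx. 2) :: AP :: (λx. ((λy. ((λz. 4) y)) ((λy. -2) x))) :: AP]; D=∅⟩
[4] ⟨S=[5]; E=∅; C=[SEL :: (λx. 2) :: AP :: (λx. ((λy. ((λz. 4) y)) ((λy. -2) x))) :: AP]; D=∅⟩
[5] ⟨S=∅; E=∅; C=[2 :: (λx. 2) :: AP :: (λx. ((λy. ((λz. 4) y)) ((λy. -2) x))) :: AP]; D=∅⟩
[6] ⟨S=[2]; E=∅; C=[(λx. 2) :: AP :: (λx. ((λy. ((λz. 4) y)) ((λy. -2) x))) :: AP]; D=∅⟩
[7] ⟨S=[clo(λx. 2, ∅) :: 2]; E=∅; C=[AP :: (λx. ((λy. ((λz. 4) y)) ((λy. -2) x))) :: AP]; D=∅⟩
[8] ⟨S=∅; E={x↦2}; C=[2]; D=[(∅, ∅, [(λx. ((λy. ((λz. 4) y)) ((λy. -2) x))) :: AP])]⟩
[9] ⟨S=[2]; E={x↦2}; C=∅; D=[(∅, ∅, [(λx. ((λy. ((λz. 4) y)) ((λy. -2) x))) :: AP])]⟩
[10] ⟨S=[2]; E=∅; C=[(λx. ((λy. ((λz. 4) y)) ((λy. -2) x))) :: AP]; D=∅⟩
[11] ⟨S=[clo(λx. ((λy. ((λz. 4) y)) ((λy. -2) x)), ∅) :: 2]; E=∅; C=[AP]; D=∅⟩
[12] ⟨S=∅; E={x↦2}; C=[((λy. ((λz. 4) y)) ((λy. -2) x))]; D=[(∅, ∅, ∅)]⟩
[13] ⟨S=∅; E={x↦2}; C=[((λy. -2) x) :: (λy. ((λz. 4) y)) :: AP]; D=[(∅, ∅, ∅)]⟩
[14] ⟨S=∅; E={x↦2}; C=[x :: (λy. -2) :: AP :: (λy. ((λz. 4) y)) :: AP]; D=[(∅, ∅, ∅)]⟩
[15] ⟨S=[2]; E={x↦2}; C=[(λy. -2) :: AP :: (λy. ((λz. 4) y)) :: AP]; D=[(∅, ∅, ∅)]⟩
[16] ⟨S=[clo(λy. -2, {x↦2}) :: 2]; E={x↦2}; C=[AP :: (λy. ((λz. 4) y)) :: AP]; D=[(∅, ∅, ∅)]⟩
[17] ⟨S=∅; E={y↦2, x↦2}; C=[-2]; D=[(∅, {x↦2}, [(λy. ((λz. 4) y)) :: AP]) :: (∅, ∅, ∅)]⟩
[18] ⟨S=[-2]; E={y↦2, x↦2}; C=∅; D=[(∅, {x↦2}, [(λy. ((λz. 4) y)) :: AP]) :: (∅, ∅, ∅)]⟩
[19] ⟨S=[-2]; E={x↦2}; C=[(λy. ((λz. 4) y)) :: AP]; D=[(∅, ∅, ∅)]⟩
[20] ⟨S=[clo(λy. ((λz. 4) y), {x↦2}) :: -2]; E={x↦2}; C=[AP]; D=[(∅, ∅, ∅)]⟩
[21] ⟨S=∅; E={y↦-2, x↦2}; C=[((λz. 4) y)]; D=[(∅, {x↦2}, ∅) :: (∅, ∅, ∅)]⟩
[22] ⟨S=∅; E={y↦-2, x↦2}; C=[y :: (λz. 4) :: AP]; D=[(∅, {x↦2}, ∅) :: (∅, ∅, ∅)]⟩
[23] ⟨S=[-2]; E={y↦-2, x↦2}; C=[(λz. 4) :: AP]; D=[(∅, {x↦2}, ∅) :: (∅, ∅, ∅)]⟩
[24] ⟨S=[clo(λz. 4, {y↦-2, x↦2}) :: -2]; E={y↦-2, x↦2}; C=[AP]; D=[(∅, {x↦2}, ∅) :: (∅, ∅, ∅)]⟩
[25] ⟨S=∅; E={z↦-2, y↦-2, x↦2}; C=[4]; D=[(∅, {y↦-2, x↦2}, ∅) :: (∅, {x↦2}, ∅) :: (∅, ∅, ∅)]⟩
[26] ⟨S=[4]; E={z↦-2, y↦-2, x↦2}; C=∅; D=[(∅, {y↦-2, x↦2}, ∅) :: (∅, {x↦2}, ∅) :: (∅, ∅, ∅)]⟩
[27] ⟨S=[4]; E={y↦-2, x↦2}; C=∅; D=[(∅, {x↦2}, ∅) :: (∅, ∅, ∅)]⟩
[28] ⟨S=[4]; E={x↦2}; C=∅; D=[(∅, ∅, ∅)]⟩
[29] ⟨S=[4]; E=∅; C=∅; D=∅⟩
→ final value 4

Answer: 4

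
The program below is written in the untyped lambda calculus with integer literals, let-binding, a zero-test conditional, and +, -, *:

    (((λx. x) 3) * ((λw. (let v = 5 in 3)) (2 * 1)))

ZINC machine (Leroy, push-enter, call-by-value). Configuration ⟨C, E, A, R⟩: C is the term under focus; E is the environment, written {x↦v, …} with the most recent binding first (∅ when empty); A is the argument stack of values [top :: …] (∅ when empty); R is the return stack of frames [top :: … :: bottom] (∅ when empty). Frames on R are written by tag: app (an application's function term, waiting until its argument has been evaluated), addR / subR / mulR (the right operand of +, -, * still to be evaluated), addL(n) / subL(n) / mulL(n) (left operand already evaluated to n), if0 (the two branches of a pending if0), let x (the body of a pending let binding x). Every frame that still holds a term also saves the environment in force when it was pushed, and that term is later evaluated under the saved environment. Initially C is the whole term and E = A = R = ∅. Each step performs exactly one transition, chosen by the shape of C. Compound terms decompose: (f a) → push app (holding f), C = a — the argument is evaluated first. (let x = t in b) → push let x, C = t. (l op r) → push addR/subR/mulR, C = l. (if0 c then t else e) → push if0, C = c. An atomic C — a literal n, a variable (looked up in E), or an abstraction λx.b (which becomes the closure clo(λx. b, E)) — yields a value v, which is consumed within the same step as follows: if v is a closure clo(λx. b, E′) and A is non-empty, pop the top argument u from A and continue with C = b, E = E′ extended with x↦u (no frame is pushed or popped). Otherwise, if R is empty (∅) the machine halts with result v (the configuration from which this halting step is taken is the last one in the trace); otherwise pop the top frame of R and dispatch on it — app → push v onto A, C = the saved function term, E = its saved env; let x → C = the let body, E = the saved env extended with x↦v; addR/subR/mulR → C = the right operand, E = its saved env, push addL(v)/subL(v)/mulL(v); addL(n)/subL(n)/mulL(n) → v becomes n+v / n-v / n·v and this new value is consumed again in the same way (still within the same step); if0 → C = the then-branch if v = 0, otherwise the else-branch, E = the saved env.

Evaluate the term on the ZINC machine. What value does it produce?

0. [C=(((λx. x) 3) * ((λw. (let v = 5 in 3)) (2 * 1))) | E=∅ | A=∅ | R=∅]
1. [C=((λx. x) 3) | E=∅ | A=∅ | R=[mulR]]
2. [C=3 | E=∅ | A=∅ | R=[app :: mulR]]
3. [C=(λx. x) | E=∅ | A=[3] | R=[mulR]]
4. [C=x | E={x↦3} | A=∅ | R=[mulR]]
5. [C=((λw. (let v = 5 in 3)) (2 * 1)) | E=∅ | A=∅ | R=[mulL(3)]]
6. [C=(2 * 1) | E=∅ | A=∅ | R=[app :: mulL(3)]]
7. [C=2 | E=∅ | A=∅ | R=[mulR :: app :: mulL(3)]]
8. [C=1 | E=∅ | A=∅ | R=[mulL(2) :: app :: mulL(3)]]
9. [C=(λw. (let v = 5 in 3)) | E=∅ | A=[2] | R=[mulL(3)]]
10. [C=(let v = 5 in 3) | E={w↦2} | A=∅ | R=[mulL(3)]]
11. [C=5 | E={w↦2} | A=∅ | R=[let v :: mulL(3)]]
12. [C=3 | E={v↦5, w↦2} | A=∅ | R=[mulL(3)]]
→ final value 9

Answer: 9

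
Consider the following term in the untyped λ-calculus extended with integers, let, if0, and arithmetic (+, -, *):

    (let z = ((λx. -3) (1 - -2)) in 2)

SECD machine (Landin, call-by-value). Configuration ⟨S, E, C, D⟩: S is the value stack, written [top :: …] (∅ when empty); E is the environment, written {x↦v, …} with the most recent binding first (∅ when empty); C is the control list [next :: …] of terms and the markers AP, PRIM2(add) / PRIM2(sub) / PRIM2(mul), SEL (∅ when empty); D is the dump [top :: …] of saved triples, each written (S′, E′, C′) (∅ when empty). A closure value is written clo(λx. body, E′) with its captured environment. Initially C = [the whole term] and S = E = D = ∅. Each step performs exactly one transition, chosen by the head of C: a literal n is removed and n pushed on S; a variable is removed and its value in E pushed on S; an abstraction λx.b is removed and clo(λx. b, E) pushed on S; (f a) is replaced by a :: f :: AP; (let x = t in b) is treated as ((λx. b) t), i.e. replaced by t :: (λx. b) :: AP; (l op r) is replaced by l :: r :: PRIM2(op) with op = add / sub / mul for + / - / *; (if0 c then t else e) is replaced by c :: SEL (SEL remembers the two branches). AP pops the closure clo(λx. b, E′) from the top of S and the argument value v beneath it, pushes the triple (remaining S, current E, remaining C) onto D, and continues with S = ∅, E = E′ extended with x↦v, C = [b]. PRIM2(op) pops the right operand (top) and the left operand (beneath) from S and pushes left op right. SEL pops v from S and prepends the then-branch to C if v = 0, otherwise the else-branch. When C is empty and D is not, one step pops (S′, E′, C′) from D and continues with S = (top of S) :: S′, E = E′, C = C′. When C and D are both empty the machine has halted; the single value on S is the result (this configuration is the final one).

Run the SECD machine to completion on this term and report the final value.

Answer: 2

Execution trace:
step 0: [S=∅ | E=∅ | C=[(let z = ((λx. -3) (1 - -2)) in 2)] | D=∅]
step 1: [S=∅ | E=∅ | C=[((λx. -3) (1 - -2)) :: (λz. 2) :: AP] | D=∅]
step 2: [S=∅ | E=∅ | C=[(1 - -2) :: (λx. -3) :: AP :: (λz. 2) :: AP] | D=∅]
step 3: [S=∅ | E=∅ | C=[1 :: -2 :: PRIM2(sub) :: (λx. -3) :: AP :: (λz. 2) :: AP] | D=∅]
step 4: [S=[1] | E=∅ | C=[-2 :: PRIM2(sub) :: (λx. -3) :: AP :: (λz. 2) :: AP] | D=∅]
step 5: [S=[-2 :: 1] | E=∅ | C=[PRIM2(sub) :: (λx. -3) :: AP :: (λz. 2) :: AP] | D=∅]
step 6: [S=[3] | E=∅ | C=[(λx. -3) :: AP :: (λz. 2) :: AP] | D=∅]
step 7: [S=[clo(λx. -3, ∅) :: 3] | E=∅ | C=[AP :: (λz. 2) :: AP] | D=∅]
step 8: [S=∅ | E={x↦3} | C=[-3] | D=[(∅, ∅, [(λz. 2) :: AP])]]
step 9: [S=[-3] | E={x↦3} | C=∅ | D=[(∅, ∅, [(λz. 2) :: AP])]]
step 10: [S=[-3] | E=∅ | C=[(λz. 2) :: AP] | D=∅]
step 11: [S=[clo(λz. 2, ∅) :: -3] | E=∅ | C=[AP] | D=∅]
step 12: [S=∅ | E={z↦-3} | C=[2] | D=[(∅, ∅, ∅)]]
step 13: [S=[2] | E={z↦-3} | C=∅ | D=[(∅, ∅, ∅)]]
step 14: [S=[2] | E=∅ | C=∅ | D=∅]
→ final value 2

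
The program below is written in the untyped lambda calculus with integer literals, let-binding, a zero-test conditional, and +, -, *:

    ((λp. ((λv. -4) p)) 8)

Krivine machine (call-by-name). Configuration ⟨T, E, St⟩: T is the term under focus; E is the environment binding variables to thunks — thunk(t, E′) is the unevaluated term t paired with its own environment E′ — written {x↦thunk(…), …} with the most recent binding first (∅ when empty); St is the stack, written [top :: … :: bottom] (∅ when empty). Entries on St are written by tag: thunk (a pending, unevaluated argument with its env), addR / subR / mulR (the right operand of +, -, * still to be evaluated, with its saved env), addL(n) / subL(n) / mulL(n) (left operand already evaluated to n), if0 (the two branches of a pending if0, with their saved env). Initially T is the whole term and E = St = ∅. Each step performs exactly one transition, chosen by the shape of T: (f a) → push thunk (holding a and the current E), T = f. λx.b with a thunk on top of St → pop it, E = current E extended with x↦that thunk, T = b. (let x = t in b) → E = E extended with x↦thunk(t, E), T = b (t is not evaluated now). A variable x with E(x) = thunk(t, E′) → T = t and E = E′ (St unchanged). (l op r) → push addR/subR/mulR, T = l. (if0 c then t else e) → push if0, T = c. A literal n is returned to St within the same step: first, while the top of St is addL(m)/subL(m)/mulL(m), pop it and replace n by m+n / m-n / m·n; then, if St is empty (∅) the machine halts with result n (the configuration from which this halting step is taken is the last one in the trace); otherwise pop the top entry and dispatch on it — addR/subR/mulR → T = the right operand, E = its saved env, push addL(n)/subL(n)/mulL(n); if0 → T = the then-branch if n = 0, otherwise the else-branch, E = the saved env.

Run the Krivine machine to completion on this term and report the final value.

Answer: -4

Derivation:
[0] ⟨T=((λp. ((λv. -4) p)) 8); E=∅; St=∅⟩
[1] ⟨T=(λp. ((λv. -4) p)); E=∅; St=[thunk]⟩
[2] ⟨T=((λv. -4) p); E={p↦thunk(8, ∅)}; St=∅⟩
[3] ⟨T=(λv. -4); E={p↦thunk(8, ∅)}; St=[thunk]⟩
[4] ⟨T=-4; E={v↦thunk(p, {p↦thunk(8, ∅)}), p↦thunk(8, ∅)}; St=∅⟩
→ final value -4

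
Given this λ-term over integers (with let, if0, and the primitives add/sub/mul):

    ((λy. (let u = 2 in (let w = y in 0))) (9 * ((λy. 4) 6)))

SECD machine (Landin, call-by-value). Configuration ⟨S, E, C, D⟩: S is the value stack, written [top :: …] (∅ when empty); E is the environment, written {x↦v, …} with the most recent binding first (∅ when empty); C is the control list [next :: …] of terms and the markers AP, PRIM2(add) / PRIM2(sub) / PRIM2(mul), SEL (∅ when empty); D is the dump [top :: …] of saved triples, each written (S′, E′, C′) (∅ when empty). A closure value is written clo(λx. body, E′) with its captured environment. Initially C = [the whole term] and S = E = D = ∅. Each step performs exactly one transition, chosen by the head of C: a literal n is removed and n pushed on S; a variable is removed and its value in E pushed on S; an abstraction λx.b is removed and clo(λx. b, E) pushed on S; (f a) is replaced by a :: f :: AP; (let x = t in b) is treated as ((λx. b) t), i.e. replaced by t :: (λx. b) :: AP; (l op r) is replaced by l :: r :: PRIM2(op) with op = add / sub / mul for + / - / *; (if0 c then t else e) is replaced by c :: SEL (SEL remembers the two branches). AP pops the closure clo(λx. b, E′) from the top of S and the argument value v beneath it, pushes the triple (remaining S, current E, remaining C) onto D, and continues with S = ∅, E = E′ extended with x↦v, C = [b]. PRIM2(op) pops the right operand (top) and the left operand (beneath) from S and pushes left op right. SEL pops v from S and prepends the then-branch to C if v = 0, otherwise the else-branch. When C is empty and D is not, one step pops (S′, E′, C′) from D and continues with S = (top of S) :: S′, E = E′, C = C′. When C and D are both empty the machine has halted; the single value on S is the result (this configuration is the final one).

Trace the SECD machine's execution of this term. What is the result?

t=0: [S=∅ | E=∅ | C=[((λy. (let u = 2 in (let w = y in 0))) (9 * ((λy. 4) 6)))] | D=∅]
t=1: [S=∅ | E=∅ | C=[(9 * ((λy. 4) 6)) :: (λy. (let u = 2 in (let w = y in 0))) :: AP] | D=∅]
t=2: [S=∅ | E=∅ | C=[9 :: ((λy. 4) 6) :: PRIM2(mul) :: (λy. (let u = 2 in (let w = y in 0))) :: AP] | D=∅]
t=3: [S=[9] | E=∅ | C=[((λy. 4) 6) :: PRIM2(mul) :: (λy. (let u = 2 in (let w = y in 0))) :: AP] | D=∅]
t=4: [S=[9] | E=∅ | C=[6 :: (λy. 4) :: AP :: PRIM2(mul) :: (λy. (let u = 2 in (let w = y in 0))) :: AP] | D=∅]
t=5: [S=[6 :: 9] | E=∅ | C=[(λy. 4) :: AP :: PRIM2(mul) :: (λy. (let u = 2 in (let w = y in 0))) :: AP] | D=∅]
t=6: [S=[clo(λy. 4, ∅) :: 6 :: 9] | E=∅ | C=[AP :: PRIM2(mul) :: (λy. (let u = 2 in (let w = y in 0))) :: AP] | D=∅]
t=7: [S=∅ | E={y↦6} | C=[4] | D=[([9], ∅, [PRIM2(mul) :: (λy. (let u = 2 in (let w = y in 0))) :: AP])]]
t=8: [S=[4] | E={y↦6} | C=∅ | D=[([9], ∅, [PRIM2(mul) :: (λy. (let u = 2 in (let w = y in 0))) :: AP])]]
t=9: [S=[4 :: 9] | E=∅ | C=[PRIM2(mul) :: (λy. (let u = 2 in (let w = y in 0))) :: AP] | D=∅]
t=10: [S=[36] | E=∅ | C=[(λy. (let u = 2 in (let w = y in 0))) :: AP] | D=∅]
t=11: [S=[clo(λy. (let u = 2 in (let w = y in 0)), ∅) :: 36] | E=∅ | C=[AP] | D=∅]
t=12: [S=∅ | E={y↦36} | C=[(let u = 2 in (let w = y in 0))] | D=[(∅, ∅, ∅)]]
t=13: [S=∅ | E={y↦36} | C=[2 :: (λu. (let w = y in 0)) :: AP] | D=[(∅, ∅, ∅)]]
t=14: [S=[2] | E={y↦36} | C=[(λu. (let w = y in 0)) :: AP] | D=[(∅, ∅, ∅)]]
t=15: [S=[clo(λu. (let w = y in 0), {y↦36}) :: 2] | E={y↦36} | C=[AP] | D=[(∅, ∅, ∅)]]
t=16: [S=∅ | E={u↦2, y↦36} | C=[(let w = y in 0)] | D=[(∅, {y↦36}, ∅) :: (∅, ∅, ∅)]]
t=17: [S=∅ | E={u↦2, y↦36} | C=[y :: (λw. 0) :: AP] | D=[(∅, {y↦36}, ∅) :: (∅, ∅, ∅)]]
t=18: [S=[36] | E={u↦2, y↦36} | C=[(λw. 0) :: AP] | D=[(∅, {y↦36}, ∅) :: (∅, ∅, ∅)]]
t=19: [S=[clo(λw. 0, {u↦2, y↦36}) :: 36] | E={u↦2, y↦36} | C=[AP] | D=[(∅, {y↦36}, ∅) :: (∅, ∅, ∅)]]
t=20: [S=∅ | E={w↦36, u↦2, y↦36} | C=[0] | D=[(∅, {u↦2, y↦36}, ∅) :: (∅, {y↦36}, ∅) :: (∅, ∅, ∅)]]
t=21: [S=[0] | E={w↦36, u↦2, y↦36} | C=∅ | D=[(∅, {u↦2, y↦36}, ∅) :: (∅, {y↦36}, ∅) :: (∅, ∅, ∅)]]
t=22: [S=[0] | E={u↦2, y↦36} | C=∅ | D=[(∅, {y↦36}, ∅) :: (∅, ∅, ∅)]]
t=23: [S=[0] | E={y↦36} | C=∅ | D=[(∅, ∅, ∅)]]
t=24: [S=[0] | E=∅ | C=∅ | D=∅]
→ final value 0

Answer: 0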